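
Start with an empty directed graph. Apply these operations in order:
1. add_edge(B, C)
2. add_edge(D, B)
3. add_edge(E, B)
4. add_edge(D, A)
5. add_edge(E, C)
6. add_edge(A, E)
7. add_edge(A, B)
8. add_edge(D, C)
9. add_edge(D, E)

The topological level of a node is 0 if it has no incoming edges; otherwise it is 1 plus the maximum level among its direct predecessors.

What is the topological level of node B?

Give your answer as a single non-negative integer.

Op 1: add_edge(B, C). Edges now: 1
Op 2: add_edge(D, B). Edges now: 2
Op 3: add_edge(E, B). Edges now: 3
Op 4: add_edge(D, A). Edges now: 4
Op 5: add_edge(E, C). Edges now: 5
Op 6: add_edge(A, E). Edges now: 6
Op 7: add_edge(A, B). Edges now: 7
Op 8: add_edge(D, C). Edges now: 8
Op 9: add_edge(D, E). Edges now: 9
Compute levels (Kahn BFS):
  sources (in-degree 0): D
  process D: level=0
    D->A: in-degree(A)=0, level(A)=1, enqueue
    D->B: in-degree(B)=2, level(B)>=1
    D->C: in-degree(C)=2, level(C)>=1
    D->E: in-degree(E)=1, level(E)>=1
  process A: level=1
    A->B: in-degree(B)=1, level(B)>=2
    A->E: in-degree(E)=0, level(E)=2, enqueue
  process E: level=2
    E->B: in-degree(B)=0, level(B)=3, enqueue
    E->C: in-degree(C)=1, level(C)>=3
  process B: level=3
    B->C: in-degree(C)=0, level(C)=4, enqueue
  process C: level=4
All levels: A:1, B:3, C:4, D:0, E:2
level(B) = 3

Answer: 3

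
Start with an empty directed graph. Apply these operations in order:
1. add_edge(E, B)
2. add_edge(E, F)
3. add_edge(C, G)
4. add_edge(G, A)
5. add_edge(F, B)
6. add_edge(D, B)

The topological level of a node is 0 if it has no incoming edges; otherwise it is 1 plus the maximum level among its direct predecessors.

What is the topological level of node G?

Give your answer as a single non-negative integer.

Op 1: add_edge(E, B). Edges now: 1
Op 2: add_edge(E, F). Edges now: 2
Op 3: add_edge(C, G). Edges now: 3
Op 4: add_edge(G, A). Edges now: 4
Op 5: add_edge(F, B). Edges now: 5
Op 6: add_edge(D, B). Edges now: 6
Compute levels (Kahn BFS):
  sources (in-degree 0): C, D, E
  process C: level=0
    C->G: in-degree(G)=0, level(G)=1, enqueue
  process D: level=0
    D->B: in-degree(B)=2, level(B)>=1
  process E: level=0
    E->B: in-degree(B)=1, level(B)>=1
    E->F: in-degree(F)=0, level(F)=1, enqueue
  process G: level=1
    G->A: in-degree(A)=0, level(A)=2, enqueue
  process F: level=1
    F->B: in-degree(B)=0, level(B)=2, enqueue
  process A: level=2
  process B: level=2
All levels: A:2, B:2, C:0, D:0, E:0, F:1, G:1
level(G) = 1

Answer: 1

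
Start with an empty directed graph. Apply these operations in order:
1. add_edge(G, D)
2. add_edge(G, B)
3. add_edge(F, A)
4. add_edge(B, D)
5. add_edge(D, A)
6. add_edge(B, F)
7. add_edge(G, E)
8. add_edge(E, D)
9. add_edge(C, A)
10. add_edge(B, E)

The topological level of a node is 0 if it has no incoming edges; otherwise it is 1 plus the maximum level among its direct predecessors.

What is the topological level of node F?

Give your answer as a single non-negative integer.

Answer: 2

Derivation:
Op 1: add_edge(G, D). Edges now: 1
Op 2: add_edge(G, B). Edges now: 2
Op 3: add_edge(F, A). Edges now: 3
Op 4: add_edge(B, D). Edges now: 4
Op 5: add_edge(D, A). Edges now: 5
Op 6: add_edge(B, F). Edges now: 6
Op 7: add_edge(G, E). Edges now: 7
Op 8: add_edge(E, D). Edges now: 8
Op 9: add_edge(C, A). Edges now: 9
Op 10: add_edge(B, E). Edges now: 10
Compute levels (Kahn BFS):
  sources (in-degree 0): C, G
  process C: level=0
    C->A: in-degree(A)=2, level(A)>=1
  process G: level=0
    G->B: in-degree(B)=0, level(B)=1, enqueue
    G->D: in-degree(D)=2, level(D)>=1
    G->E: in-degree(E)=1, level(E)>=1
  process B: level=1
    B->D: in-degree(D)=1, level(D)>=2
    B->E: in-degree(E)=0, level(E)=2, enqueue
    B->F: in-degree(F)=0, level(F)=2, enqueue
  process E: level=2
    E->D: in-degree(D)=0, level(D)=3, enqueue
  process F: level=2
    F->A: in-degree(A)=1, level(A)>=3
  process D: level=3
    D->A: in-degree(A)=0, level(A)=4, enqueue
  process A: level=4
All levels: A:4, B:1, C:0, D:3, E:2, F:2, G:0
level(F) = 2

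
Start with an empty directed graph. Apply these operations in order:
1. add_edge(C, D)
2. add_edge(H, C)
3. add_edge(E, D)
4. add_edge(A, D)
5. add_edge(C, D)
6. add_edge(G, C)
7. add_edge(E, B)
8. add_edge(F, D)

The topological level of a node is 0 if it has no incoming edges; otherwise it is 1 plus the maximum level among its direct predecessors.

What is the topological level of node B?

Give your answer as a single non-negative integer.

Answer: 1

Derivation:
Op 1: add_edge(C, D). Edges now: 1
Op 2: add_edge(H, C). Edges now: 2
Op 3: add_edge(E, D). Edges now: 3
Op 4: add_edge(A, D). Edges now: 4
Op 5: add_edge(C, D) (duplicate, no change). Edges now: 4
Op 6: add_edge(G, C). Edges now: 5
Op 7: add_edge(E, B). Edges now: 6
Op 8: add_edge(F, D). Edges now: 7
Compute levels (Kahn BFS):
  sources (in-degree 0): A, E, F, G, H
  process A: level=0
    A->D: in-degree(D)=3, level(D)>=1
  process E: level=0
    E->B: in-degree(B)=0, level(B)=1, enqueue
    E->D: in-degree(D)=2, level(D)>=1
  process F: level=0
    F->D: in-degree(D)=1, level(D)>=1
  process G: level=0
    G->C: in-degree(C)=1, level(C)>=1
  process H: level=0
    H->C: in-degree(C)=0, level(C)=1, enqueue
  process B: level=1
  process C: level=1
    C->D: in-degree(D)=0, level(D)=2, enqueue
  process D: level=2
All levels: A:0, B:1, C:1, D:2, E:0, F:0, G:0, H:0
level(B) = 1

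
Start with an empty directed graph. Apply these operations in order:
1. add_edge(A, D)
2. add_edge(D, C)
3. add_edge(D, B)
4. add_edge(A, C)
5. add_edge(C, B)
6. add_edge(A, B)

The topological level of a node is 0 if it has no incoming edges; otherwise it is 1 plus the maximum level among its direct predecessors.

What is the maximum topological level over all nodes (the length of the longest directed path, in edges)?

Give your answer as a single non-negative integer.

Op 1: add_edge(A, D). Edges now: 1
Op 2: add_edge(D, C). Edges now: 2
Op 3: add_edge(D, B). Edges now: 3
Op 4: add_edge(A, C). Edges now: 4
Op 5: add_edge(C, B). Edges now: 5
Op 6: add_edge(A, B). Edges now: 6
Compute levels (Kahn BFS):
  sources (in-degree 0): A
  process A: level=0
    A->B: in-degree(B)=2, level(B)>=1
    A->C: in-degree(C)=1, level(C)>=1
    A->D: in-degree(D)=0, level(D)=1, enqueue
  process D: level=1
    D->B: in-degree(B)=1, level(B)>=2
    D->C: in-degree(C)=0, level(C)=2, enqueue
  process C: level=2
    C->B: in-degree(B)=0, level(B)=3, enqueue
  process B: level=3
All levels: A:0, B:3, C:2, D:1
max level = 3

Answer: 3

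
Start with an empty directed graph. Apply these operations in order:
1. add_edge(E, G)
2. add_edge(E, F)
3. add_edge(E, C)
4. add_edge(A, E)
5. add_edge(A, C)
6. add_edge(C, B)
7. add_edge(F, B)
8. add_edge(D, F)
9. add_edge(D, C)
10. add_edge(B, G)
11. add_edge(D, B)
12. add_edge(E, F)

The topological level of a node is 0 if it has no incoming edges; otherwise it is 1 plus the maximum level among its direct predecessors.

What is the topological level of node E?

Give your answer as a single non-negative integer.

Op 1: add_edge(E, G). Edges now: 1
Op 2: add_edge(E, F). Edges now: 2
Op 3: add_edge(E, C). Edges now: 3
Op 4: add_edge(A, E). Edges now: 4
Op 5: add_edge(A, C). Edges now: 5
Op 6: add_edge(C, B). Edges now: 6
Op 7: add_edge(F, B). Edges now: 7
Op 8: add_edge(D, F). Edges now: 8
Op 9: add_edge(D, C). Edges now: 9
Op 10: add_edge(B, G). Edges now: 10
Op 11: add_edge(D, B). Edges now: 11
Op 12: add_edge(E, F) (duplicate, no change). Edges now: 11
Compute levels (Kahn BFS):
  sources (in-degree 0): A, D
  process A: level=0
    A->C: in-degree(C)=2, level(C)>=1
    A->E: in-degree(E)=0, level(E)=1, enqueue
  process D: level=0
    D->B: in-degree(B)=2, level(B)>=1
    D->C: in-degree(C)=1, level(C)>=1
    D->F: in-degree(F)=1, level(F)>=1
  process E: level=1
    E->C: in-degree(C)=0, level(C)=2, enqueue
    E->F: in-degree(F)=0, level(F)=2, enqueue
    E->G: in-degree(G)=1, level(G)>=2
  process C: level=2
    C->B: in-degree(B)=1, level(B)>=3
  process F: level=2
    F->B: in-degree(B)=0, level(B)=3, enqueue
  process B: level=3
    B->G: in-degree(G)=0, level(G)=4, enqueue
  process G: level=4
All levels: A:0, B:3, C:2, D:0, E:1, F:2, G:4
level(E) = 1

Answer: 1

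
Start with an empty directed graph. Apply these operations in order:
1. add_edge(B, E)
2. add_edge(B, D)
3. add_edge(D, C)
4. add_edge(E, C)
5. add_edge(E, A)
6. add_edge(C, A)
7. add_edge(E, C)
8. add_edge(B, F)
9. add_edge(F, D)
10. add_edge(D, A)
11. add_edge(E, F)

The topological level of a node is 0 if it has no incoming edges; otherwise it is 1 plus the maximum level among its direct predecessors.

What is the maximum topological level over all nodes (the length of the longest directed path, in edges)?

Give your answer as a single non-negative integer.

Op 1: add_edge(B, E). Edges now: 1
Op 2: add_edge(B, D). Edges now: 2
Op 3: add_edge(D, C). Edges now: 3
Op 4: add_edge(E, C). Edges now: 4
Op 5: add_edge(E, A). Edges now: 5
Op 6: add_edge(C, A). Edges now: 6
Op 7: add_edge(E, C) (duplicate, no change). Edges now: 6
Op 8: add_edge(B, F). Edges now: 7
Op 9: add_edge(F, D). Edges now: 8
Op 10: add_edge(D, A). Edges now: 9
Op 11: add_edge(E, F). Edges now: 10
Compute levels (Kahn BFS):
  sources (in-degree 0): B
  process B: level=0
    B->D: in-degree(D)=1, level(D)>=1
    B->E: in-degree(E)=0, level(E)=1, enqueue
    B->F: in-degree(F)=1, level(F)>=1
  process E: level=1
    E->A: in-degree(A)=2, level(A)>=2
    E->C: in-degree(C)=1, level(C)>=2
    E->F: in-degree(F)=0, level(F)=2, enqueue
  process F: level=2
    F->D: in-degree(D)=0, level(D)=3, enqueue
  process D: level=3
    D->A: in-degree(A)=1, level(A)>=4
    D->C: in-degree(C)=0, level(C)=4, enqueue
  process C: level=4
    C->A: in-degree(A)=0, level(A)=5, enqueue
  process A: level=5
All levels: A:5, B:0, C:4, D:3, E:1, F:2
max level = 5

Answer: 5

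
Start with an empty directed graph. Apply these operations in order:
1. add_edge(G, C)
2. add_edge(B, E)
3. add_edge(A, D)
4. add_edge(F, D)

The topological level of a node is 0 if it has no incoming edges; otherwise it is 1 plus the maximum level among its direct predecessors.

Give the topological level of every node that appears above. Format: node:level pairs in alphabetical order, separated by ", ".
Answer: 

Op 1: add_edge(G, C). Edges now: 1
Op 2: add_edge(B, E). Edges now: 2
Op 3: add_edge(A, D). Edges now: 3
Op 4: add_edge(F, D). Edges now: 4
Compute levels (Kahn BFS):
  sources (in-degree 0): A, B, F, G
  process A: level=0
    A->D: in-degree(D)=1, level(D)>=1
  process B: level=0
    B->E: in-degree(E)=0, level(E)=1, enqueue
  process F: level=0
    F->D: in-degree(D)=0, level(D)=1, enqueue
  process G: level=0
    G->C: in-degree(C)=0, level(C)=1, enqueue
  process E: level=1
  process D: level=1
  process C: level=1
All levels: A:0, B:0, C:1, D:1, E:1, F:0, G:0

Answer: A:0, B:0, C:1, D:1, E:1, F:0, G:0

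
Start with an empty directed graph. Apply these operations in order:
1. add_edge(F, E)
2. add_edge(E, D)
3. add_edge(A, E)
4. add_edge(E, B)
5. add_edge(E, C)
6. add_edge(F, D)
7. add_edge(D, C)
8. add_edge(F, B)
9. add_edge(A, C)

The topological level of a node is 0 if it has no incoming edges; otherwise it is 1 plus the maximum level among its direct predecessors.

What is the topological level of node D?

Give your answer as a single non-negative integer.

Op 1: add_edge(F, E). Edges now: 1
Op 2: add_edge(E, D). Edges now: 2
Op 3: add_edge(A, E). Edges now: 3
Op 4: add_edge(E, B). Edges now: 4
Op 5: add_edge(E, C). Edges now: 5
Op 6: add_edge(F, D). Edges now: 6
Op 7: add_edge(D, C). Edges now: 7
Op 8: add_edge(F, B). Edges now: 8
Op 9: add_edge(A, C). Edges now: 9
Compute levels (Kahn BFS):
  sources (in-degree 0): A, F
  process A: level=0
    A->C: in-degree(C)=2, level(C)>=1
    A->E: in-degree(E)=1, level(E)>=1
  process F: level=0
    F->B: in-degree(B)=1, level(B)>=1
    F->D: in-degree(D)=1, level(D)>=1
    F->E: in-degree(E)=0, level(E)=1, enqueue
  process E: level=1
    E->B: in-degree(B)=0, level(B)=2, enqueue
    E->C: in-degree(C)=1, level(C)>=2
    E->D: in-degree(D)=0, level(D)=2, enqueue
  process B: level=2
  process D: level=2
    D->C: in-degree(C)=0, level(C)=3, enqueue
  process C: level=3
All levels: A:0, B:2, C:3, D:2, E:1, F:0
level(D) = 2

Answer: 2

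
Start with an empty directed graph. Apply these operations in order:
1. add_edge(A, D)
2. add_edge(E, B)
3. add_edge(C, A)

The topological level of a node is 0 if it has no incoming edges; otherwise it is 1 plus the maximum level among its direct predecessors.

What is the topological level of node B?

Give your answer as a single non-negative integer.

Op 1: add_edge(A, D). Edges now: 1
Op 2: add_edge(E, B). Edges now: 2
Op 3: add_edge(C, A). Edges now: 3
Compute levels (Kahn BFS):
  sources (in-degree 0): C, E
  process C: level=0
    C->A: in-degree(A)=0, level(A)=1, enqueue
  process E: level=0
    E->B: in-degree(B)=0, level(B)=1, enqueue
  process A: level=1
    A->D: in-degree(D)=0, level(D)=2, enqueue
  process B: level=1
  process D: level=2
All levels: A:1, B:1, C:0, D:2, E:0
level(B) = 1

Answer: 1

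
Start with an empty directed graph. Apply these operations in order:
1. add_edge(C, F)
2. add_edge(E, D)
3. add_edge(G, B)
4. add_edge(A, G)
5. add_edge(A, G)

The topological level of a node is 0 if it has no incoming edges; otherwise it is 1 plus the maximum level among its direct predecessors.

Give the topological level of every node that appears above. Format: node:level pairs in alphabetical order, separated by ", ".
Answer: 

Answer: A:0, B:2, C:0, D:1, E:0, F:1, G:1

Derivation:
Op 1: add_edge(C, F). Edges now: 1
Op 2: add_edge(E, D). Edges now: 2
Op 3: add_edge(G, B). Edges now: 3
Op 4: add_edge(A, G). Edges now: 4
Op 5: add_edge(A, G) (duplicate, no change). Edges now: 4
Compute levels (Kahn BFS):
  sources (in-degree 0): A, C, E
  process A: level=0
    A->G: in-degree(G)=0, level(G)=1, enqueue
  process C: level=0
    C->F: in-degree(F)=0, level(F)=1, enqueue
  process E: level=0
    E->D: in-degree(D)=0, level(D)=1, enqueue
  process G: level=1
    G->B: in-degree(B)=0, level(B)=2, enqueue
  process F: level=1
  process D: level=1
  process B: level=2
All levels: A:0, B:2, C:0, D:1, E:0, F:1, G:1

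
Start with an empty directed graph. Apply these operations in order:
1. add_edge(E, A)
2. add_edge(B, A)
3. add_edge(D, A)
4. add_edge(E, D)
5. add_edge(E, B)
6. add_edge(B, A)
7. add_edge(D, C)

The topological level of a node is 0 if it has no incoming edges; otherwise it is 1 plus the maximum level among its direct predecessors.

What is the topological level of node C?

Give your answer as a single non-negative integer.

Answer: 2

Derivation:
Op 1: add_edge(E, A). Edges now: 1
Op 2: add_edge(B, A). Edges now: 2
Op 3: add_edge(D, A). Edges now: 3
Op 4: add_edge(E, D). Edges now: 4
Op 5: add_edge(E, B). Edges now: 5
Op 6: add_edge(B, A) (duplicate, no change). Edges now: 5
Op 7: add_edge(D, C). Edges now: 6
Compute levels (Kahn BFS):
  sources (in-degree 0): E
  process E: level=0
    E->A: in-degree(A)=2, level(A)>=1
    E->B: in-degree(B)=0, level(B)=1, enqueue
    E->D: in-degree(D)=0, level(D)=1, enqueue
  process B: level=1
    B->A: in-degree(A)=1, level(A)>=2
  process D: level=1
    D->A: in-degree(A)=0, level(A)=2, enqueue
    D->C: in-degree(C)=0, level(C)=2, enqueue
  process A: level=2
  process C: level=2
All levels: A:2, B:1, C:2, D:1, E:0
level(C) = 2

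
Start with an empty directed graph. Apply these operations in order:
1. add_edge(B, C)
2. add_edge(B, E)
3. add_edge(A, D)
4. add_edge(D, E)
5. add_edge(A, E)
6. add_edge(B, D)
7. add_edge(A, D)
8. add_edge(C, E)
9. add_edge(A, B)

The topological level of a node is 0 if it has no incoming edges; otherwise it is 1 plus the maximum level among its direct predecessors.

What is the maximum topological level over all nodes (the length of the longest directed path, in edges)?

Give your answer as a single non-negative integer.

Op 1: add_edge(B, C). Edges now: 1
Op 2: add_edge(B, E). Edges now: 2
Op 3: add_edge(A, D). Edges now: 3
Op 4: add_edge(D, E). Edges now: 4
Op 5: add_edge(A, E). Edges now: 5
Op 6: add_edge(B, D). Edges now: 6
Op 7: add_edge(A, D) (duplicate, no change). Edges now: 6
Op 8: add_edge(C, E). Edges now: 7
Op 9: add_edge(A, B). Edges now: 8
Compute levels (Kahn BFS):
  sources (in-degree 0): A
  process A: level=0
    A->B: in-degree(B)=0, level(B)=1, enqueue
    A->D: in-degree(D)=1, level(D)>=1
    A->E: in-degree(E)=3, level(E)>=1
  process B: level=1
    B->C: in-degree(C)=0, level(C)=2, enqueue
    B->D: in-degree(D)=0, level(D)=2, enqueue
    B->E: in-degree(E)=2, level(E)>=2
  process C: level=2
    C->E: in-degree(E)=1, level(E)>=3
  process D: level=2
    D->E: in-degree(E)=0, level(E)=3, enqueue
  process E: level=3
All levels: A:0, B:1, C:2, D:2, E:3
max level = 3

Answer: 3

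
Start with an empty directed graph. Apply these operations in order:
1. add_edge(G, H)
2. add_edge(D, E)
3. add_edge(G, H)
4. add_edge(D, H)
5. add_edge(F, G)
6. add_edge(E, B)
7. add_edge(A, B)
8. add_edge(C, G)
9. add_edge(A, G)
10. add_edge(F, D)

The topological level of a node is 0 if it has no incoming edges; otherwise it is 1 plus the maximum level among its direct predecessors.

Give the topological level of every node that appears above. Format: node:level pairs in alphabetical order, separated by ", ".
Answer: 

Answer: A:0, B:3, C:0, D:1, E:2, F:0, G:1, H:2

Derivation:
Op 1: add_edge(G, H). Edges now: 1
Op 2: add_edge(D, E). Edges now: 2
Op 3: add_edge(G, H) (duplicate, no change). Edges now: 2
Op 4: add_edge(D, H). Edges now: 3
Op 5: add_edge(F, G). Edges now: 4
Op 6: add_edge(E, B). Edges now: 5
Op 7: add_edge(A, B). Edges now: 6
Op 8: add_edge(C, G). Edges now: 7
Op 9: add_edge(A, G). Edges now: 8
Op 10: add_edge(F, D). Edges now: 9
Compute levels (Kahn BFS):
  sources (in-degree 0): A, C, F
  process A: level=0
    A->B: in-degree(B)=1, level(B)>=1
    A->G: in-degree(G)=2, level(G)>=1
  process C: level=0
    C->G: in-degree(G)=1, level(G)>=1
  process F: level=0
    F->D: in-degree(D)=0, level(D)=1, enqueue
    F->G: in-degree(G)=0, level(G)=1, enqueue
  process D: level=1
    D->E: in-degree(E)=0, level(E)=2, enqueue
    D->H: in-degree(H)=1, level(H)>=2
  process G: level=1
    G->H: in-degree(H)=0, level(H)=2, enqueue
  process E: level=2
    E->B: in-degree(B)=0, level(B)=3, enqueue
  process H: level=2
  process B: level=3
All levels: A:0, B:3, C:0, D:1, E:2, F:0, G:1, H:2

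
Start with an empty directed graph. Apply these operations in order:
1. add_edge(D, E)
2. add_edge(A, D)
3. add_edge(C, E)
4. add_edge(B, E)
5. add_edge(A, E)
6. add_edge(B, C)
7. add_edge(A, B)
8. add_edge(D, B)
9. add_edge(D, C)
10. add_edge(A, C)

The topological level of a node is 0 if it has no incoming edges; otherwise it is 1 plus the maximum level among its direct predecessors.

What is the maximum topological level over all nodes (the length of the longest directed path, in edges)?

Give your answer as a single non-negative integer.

Op 1: add_edge(D, E). Edges now: 1
Op 2: add_edge(A, D). Edges now: 2
Op 3: add_edge(C, E). Edges now: 3
Op 4: add_edge(B, E). Edges now: 4
Op 5: add_edge(A, E). Edges now: 5
Op 6: add_edge(B, C). Edges now: 6
Op 7: add_edge(A, B). Edges now: 7
Op 8: add_edge(D, B). Edges now: 8
Op 9: add_edge(D, C). Edges now: 9
Op 10: add_edge(A, C). Edges now: 10
Compute levels (Kahn BFS):
  sources (in-degree 0): A
  process A: level=0
    A->B: in-degree(B)=1, level(B)>=1
    A->C: in-degree(C)=2, level(C)>=1
    A->D: in-degree(D)=0, level(D)=1, enqueue
    A->E: in-degree(E)=3, level(E)>=1
  process D: level=1
    D->B: in-degree(B)=0, level(B)=2, enqueue
    D->C: in-degree(C)=1, level(C)>=2
    D->E: in-degree(E)=2, level(E)>=2
  process B: level=2
    B->C: in-degree(C)=0, level(C)=3, enqueue
    B->E: in-degree(E)=1, level(E)>=3
  process C: level=3
    C->E: in-degree(E)=0, level(E)=4, enqueue
  process E: level=4
All levels: A:0, B:2, C:3, D:1, E:4
max level = 4

Answer: 4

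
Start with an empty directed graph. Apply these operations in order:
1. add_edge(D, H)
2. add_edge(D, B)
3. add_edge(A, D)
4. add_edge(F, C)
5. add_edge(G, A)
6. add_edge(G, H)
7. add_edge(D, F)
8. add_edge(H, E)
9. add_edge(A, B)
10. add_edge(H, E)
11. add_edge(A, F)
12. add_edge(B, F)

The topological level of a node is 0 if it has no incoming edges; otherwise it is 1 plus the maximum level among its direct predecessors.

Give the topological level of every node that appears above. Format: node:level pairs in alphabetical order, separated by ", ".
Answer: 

Answer: A:1, B:3, C:5, D:2, E:4, F:4, G:0, H:3

Derivation:
Op 1: add_edge(D, H). Edges now: 1
Op 2: add_edge(D, B). Edges now: 2
Op 3: add_edge(A, D). Edges now: 3
Op 4: add_edge(F, C). Edges now: 4
Op 5: add_edge(G, A). Edges now: 5
Op 6: add_edge(G, H). Edges now: 6
Op 7: add_edge(D, F). Edges now: 7
Op 8: add_edge(H, E). Edges now: 8
Op 9: add_edge(A, B). Edges now: 9
Op 10: add_edge(H, E) (duplicate, no change). Edges now: 9
Op 11: add_edge(A, F). Edges now: 10
Op 12: add_edge(B, F). Edges now: 11
Compute levels (Kahn BFS):
  sources (in-degree 0): G
  process G: level=0
    G->A: in-degree(A)=0, level(A)=1, enqueue
    G->H: in-degree(H)=1, level(H)>=1
  process A: level=1
    A->B: in-degree(B)=1, level(B)>=2
    A->D: in-degree(D)=0, level(D)=2, enqueue
    A->F: in-degree(F)=2, level(F)>=2
  process D: level=2
    D->B: in-degree(B)=0, level(B)=3, enqueue
    D->F: in-degree(F)=1, level(F)>=3
    D->H: in-degree(H)=0, level(H)=3, enqueue
  process B: level=3
    B->F: in-degree(F)=0, level(F)=4, enqueue
  process H: level=3
    H->E: in-degree(E)=0, level(E)=4, enqueue
  process F: level=4
    F->C: in-degree(C)=0, level(C)=5, enqueue
  process E: level=4
  process C: level=5
All levels: A:1, B:3, C:5, D:2, E:4, F:4, G:0, H:3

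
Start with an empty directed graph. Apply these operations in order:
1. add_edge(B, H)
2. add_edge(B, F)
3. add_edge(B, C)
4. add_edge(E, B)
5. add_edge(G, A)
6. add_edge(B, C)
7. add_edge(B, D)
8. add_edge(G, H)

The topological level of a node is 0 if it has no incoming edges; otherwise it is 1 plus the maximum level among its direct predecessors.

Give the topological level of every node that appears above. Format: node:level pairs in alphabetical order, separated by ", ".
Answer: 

Op 1: add_edge(B, H). Edges now: 1
Op 2: add_edge(B, F). Edges now: 2
Op 3: add_edge(B, C). Edges now: 3
Op 4: add_edge(E, B). Edges now: 4
Op 5: add_edge(G, A). Edges now: 5
Op 6: add_edge(B, C) (duplicate, no change). Edges now: 5
Op 7: add_edge(B, D). Edges now: 6
Op 8: add_edge(G, H). Edges now: 7
Compute levels (Kahn BFS):
  sources (in-degree 0): E, G
  process E: level=0
    E->B: in-degree(B)=0, level(B)=1, enqueue
  process G: level=0
    G->A: in-degree(A)=0, level(A)=1, enqueue
    G->H: in-degree(H)=1, level(H)>=1
  process B: level=1
    B->C: in-degree(C)=0, level(C)=2, enqueue
    B->D: in-degree(D)=0, level(D)=2, enqueue
    B->F: in-degree(F)=0, level(F)=2, enqueue
    B->H: in-degree(H)=0, level(H)=2, enqueue
  process A: level=1
  process C: level=2
  process D: level=2
  process F: level=2
  process H: level=2
All levels: A:1, B:1, C:2, D:2, E:0, F:2, G:0, H:2

Answer: A:1, B:1, C:2, D:2, E:0, F:2, G:0, H:2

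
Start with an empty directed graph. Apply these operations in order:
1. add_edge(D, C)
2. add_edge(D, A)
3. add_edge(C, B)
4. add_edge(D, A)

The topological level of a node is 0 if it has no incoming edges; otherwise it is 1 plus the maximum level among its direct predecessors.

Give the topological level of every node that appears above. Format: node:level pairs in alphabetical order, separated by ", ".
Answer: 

Answer: A:1, B:2, C:1, D:0

Derivation:
Op 1: add_edge(D, C). Edges now: 1
Op 2: add_edge(D, A). Edges now: 2
Op 3: add_edge(C, B). Edges now: 3
Op 4: add_edge(D, A) (duplicate, no change). Edges now: 3
Compute levels (Kahn BFS):
  sources (in-degree 0): D
  process D: level=0
    D->A: in-degree(A)=0, level(A)=1, enqueue
    D->C: in-degree(C)=0, level(C)=1, enqueue
  process A: level=1
  process C: level=1
    C->B: in-degree(B)=0, level(B)=2, enqueue
  process B: level=2
All levels: A:1, B:2, C:1, D:0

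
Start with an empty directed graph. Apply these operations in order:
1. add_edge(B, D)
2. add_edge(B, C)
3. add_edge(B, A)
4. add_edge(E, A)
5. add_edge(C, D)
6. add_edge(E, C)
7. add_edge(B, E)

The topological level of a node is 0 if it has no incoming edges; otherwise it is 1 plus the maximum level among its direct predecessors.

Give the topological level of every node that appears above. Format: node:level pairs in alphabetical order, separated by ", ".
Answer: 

Answer: A:2, B:0, C:2, D:3, E:1

Derivation:
Op 1: add_edge(B, D). Edges now: 1
Op 2: add_edge(B, C). Edges now: 2
Op 3: add_edge(B, A). Edges now: 3
Op 4: add_edge(E, A). Edges now: 4
Op 5: add_edge(C, D). Edges now: 5
Op 6: add_edge(E, C). Edges now: 6
Op 7: add_edge(B, E). Edges now: 7
Compute levels (Kahn BFS):
  sources (in-degree 0): B
  process B: level=0
    B->A: in-degree(A)=1, level(A)>=1
    B->C: in-degree(C)=1, level(C)>=1
    B->D: in-degree(D)=1, level(D)>=1
    B->E: in-degree(E)=0, level(E)=1, enqueue
  process E: level=1
    E->A: in-degree(A)=0, level(A)=2, enqueue
    E->C: in-degree(C)=0, level(C)=2, enqueue
  process A: level=2
  process C: level=2
    C->D: in-degree(D)=0, level(D)=3, enqueue
  process D: level=3
All levels: A:2, B:0, C:2, D:3, E:1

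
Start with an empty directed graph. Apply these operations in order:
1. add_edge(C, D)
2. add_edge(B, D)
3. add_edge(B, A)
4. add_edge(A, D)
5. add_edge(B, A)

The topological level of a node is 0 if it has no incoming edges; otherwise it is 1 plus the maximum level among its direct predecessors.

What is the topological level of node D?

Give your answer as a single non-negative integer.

Op 1: add_edge(C, D). Edges now: 1
Op 2: add_edge(B, D). Edges now: 2
Op 3: add_edge(B, A). Edges now: 3
Op 4: add_edge(A, D). Edges now: 4
Op 5: add_edge(B, A) (duplicate, no change). Edges now: 4
Compute levels (Kahn BFS):
  sources (in-degree 0): B, C
  process B: level=0
    B->A: in-degree(A)=0, level(A)=1, enqueue
    B->D: in-degree(D)=2, level(D)>=1
  process C: level=0
    C->D: in-degree(D)=1, level(D)>=1
  process A: level=1
    A->D: in-degree(D)=0, level(D)=2, enqueue
  process D: level=2
All levels: A:1, B:0, C:0, D:2
level(D) = 2

Answer: 2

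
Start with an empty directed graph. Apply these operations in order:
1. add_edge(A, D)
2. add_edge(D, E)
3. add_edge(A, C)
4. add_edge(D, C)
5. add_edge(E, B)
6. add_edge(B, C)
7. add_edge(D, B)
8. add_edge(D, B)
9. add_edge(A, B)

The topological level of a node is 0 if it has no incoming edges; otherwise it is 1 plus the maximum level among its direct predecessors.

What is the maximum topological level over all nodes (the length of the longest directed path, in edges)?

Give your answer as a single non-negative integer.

Op 1: add_edge(A, D). Edges now: 1
Op 2: add_edge(D, E). Edges now: 2
Op 3: add_edge(A, C). Edges now: 3
Op 4: add_edge(D, C). Edges now: 4
Op 5: add_edge(E, B). Edges now: 5
Op 6: add_edge(B, C). Edges now: 6
Op 7: add_edge(D, B). Edges now: 7
Op 8: add_edge(D, B) (duplicate, no change). Edges now: 7
Op 9: add_edge(A, B). Edges now: 8
Compute levels (Kahn BFS):
  sources (in-degree 0): A
  process A: level=0
    A->B: in-degree(B)=2, level(B)>=1
    A->C: in-degree(C)=2, level(C)>=1
    A->D: in-degree(D)=0, level(D)=1, enqueue
  process D: level=1
    D->B: in-degree(B)=1, level(B)>=2
    D->C: in-degree(C)=1, level(C)>=2
    D->E: in-degree(E)=0, level(E)=2, enqueue
  process E: level=2
    E->B: in-degree(B)=0, level(B)=3, enqueue
  process B: level=3
    B->C: in-degree(C)=0, level(C)=4, enqueue
  process C: level=4
All levels: A:0, B:3, C:4, D:1, E:2
max level = 4

Answer: 4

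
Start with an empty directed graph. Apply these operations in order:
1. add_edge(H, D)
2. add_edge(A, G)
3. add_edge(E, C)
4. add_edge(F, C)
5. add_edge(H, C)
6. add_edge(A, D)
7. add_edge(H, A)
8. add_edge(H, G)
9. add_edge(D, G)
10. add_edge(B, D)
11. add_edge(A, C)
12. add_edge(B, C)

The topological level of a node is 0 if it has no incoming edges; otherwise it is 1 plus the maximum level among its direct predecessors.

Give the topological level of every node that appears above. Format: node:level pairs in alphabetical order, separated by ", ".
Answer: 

Answer: A:1, B:0, C:2, D:2, E:0, F:0, G:3, H:0

Derivation:
Op 1: add_edge(H, D). Edges now: 1
Op 2: add_edge(A, G). Edges now: 2
Op 3: add_edge(E, C). Edges now: 3
Op 4: add_edge(F, C). Edges now: 4
Op 5: add_edge(H, C). Edges now: 5
Op 6: add_edge(A, D). Edges now: 6
Op 7: add_edge(H, A). Edges now: 7
Op 8: add_edge(H, G). Edges now: 8
Op 9: add_edge(D, G). Edges now: 9
Op 10: add_edge(B, D). Edges now: 10
Op 11: add_edge(A, C). Edges now: 11
Op 12: add_edge(B, C). Edges now: 12
Compute levels (Kahn BFS):
  sources (in-degree 0): B, E, F, H
  process B: level=0
    B->C: in-degree(C)=4, level(C)>=1
    B->D: in-degree(D)=2, level(D)>=1
  process E: level=0
    E->C: in-degree(C)=3, level(C)>=1
  process F: level=0
    F->C: in-degree(C)=2, level(C)>=1
  process H: level=0
    H->A: in-degree(A)=0, level(A)=1, enqueue
    H->C: in-degree(C)=1, level(C)>=1
    H->D: in-degree(D)=1, level(D)>=1
    H->G: in-degree(G)=2, level(G)>=1
  process A: level=1
    A->C: in-degree(C)=0, level(C)=2, enqueue
    A->D: in-degree(D)=0, level(D)=2, enqueue
    A->G: in-degree(G)=1, level(G)>=2
  process C: level=2
  process D: level=2
    D->G: in-degree(G)=0, level(G)=3, enqueue
  process G: level=3
All levels: A:1, B:0, C:2, D:2, E:0, F:0, G:3, H:0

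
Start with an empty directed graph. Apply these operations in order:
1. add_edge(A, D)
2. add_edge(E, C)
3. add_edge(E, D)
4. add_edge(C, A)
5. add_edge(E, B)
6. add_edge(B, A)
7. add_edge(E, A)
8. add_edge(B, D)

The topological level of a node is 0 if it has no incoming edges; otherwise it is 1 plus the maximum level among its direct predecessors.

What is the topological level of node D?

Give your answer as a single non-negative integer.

Answer: 3

Derivation:
Op 1: add_edge(A, D). Edges now: 1
Op 2: add_edge(E, C). Edges now: 2
Op 3: add_edge(E, D). Edges now: 3
Op 4: add_edge(C, A). Edges now: 4
Op 5: add_edge(E, B). Edges now: 5
Op 6: add_edge(B, A). Edges now: 6
Op 7: add_edge(E, A). Edges now: 7
Op 8: add_edge(B, D). Edges now: 8
Compute levels (Kahn BFS):
  sources (in-degree 0): E
  process E: level=0
    E->A: in-degree(A)=2, level(A)>=1
    E->B: in-degree(B)=0, level(B)=1, enqueue
    E->C: in-degree(C)=0, level(C)=1, enqueue
    E->D: in-degree(D)=2, level(D)>=1
  process B: level=1
    B->A: in-degree(A)=1, level(A)>=2
    B->D: in-degree(D)=1, level(D)>=2
  process C: level=1
    C->A: in-degree(A)=0, level(A)=2, enqueue
  process A: level=2
    A->D: in-degree(D)=0, level(D)=3, enqueue
  process D: level=3
All levels: A:2, B:1, C:1, D:3, E:0
level(D) = 3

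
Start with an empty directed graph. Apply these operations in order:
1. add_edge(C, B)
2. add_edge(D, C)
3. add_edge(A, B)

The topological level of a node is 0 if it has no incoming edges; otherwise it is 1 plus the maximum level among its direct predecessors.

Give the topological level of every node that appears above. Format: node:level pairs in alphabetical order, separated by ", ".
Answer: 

Answer: A:0, B:2, C:1, D:0

Derivation:
Op 1: add_edge(C, B). Edges now: 1
Op 2: add_edge(D, C). Edges now: 2
Op 3: add_edge(A, B). Edges now: 3
Compute levels (Kahn BFS):
  sources (in-degree 0): A, D
  process A: level=0
    A->B: in-degree(B)=1, level(B)>=1
  process D: level=0
    D->C: in-degree(C)=0, level(C)=1, enqueue
  process C: level=1
    C->B: in-degree(B)=0, level(B)=2, enqueue
  process B: level=2
All levels: A:0, B:2, C:1, D:0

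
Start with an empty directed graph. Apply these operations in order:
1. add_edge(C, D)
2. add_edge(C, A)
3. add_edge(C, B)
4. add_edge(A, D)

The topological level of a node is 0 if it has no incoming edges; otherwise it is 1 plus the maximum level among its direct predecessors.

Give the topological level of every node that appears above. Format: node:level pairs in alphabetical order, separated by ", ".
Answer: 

Answer: A:1, B:1, C:0, D:2

Derivation:
Op 1: add_edge(C, D). Edges now: 1
Op 2: add_edge(C, A). Edges now: 2
Op 3: add_edge(C, B). Edges now: 3
Op 4: add_edge(A, D). Edges now: 4
Compute levels (Kahn BFS):
  sources (in-degree 0): C
  process C: level=0
    C->A: in-degree(A)=0, level(A)=1, enqueue
    C->B: in-degree(B)=0, level(B)=1, enqueue
    C->D: in-degree(D)=1, level(D)>=1
  process A: level=1
    A->D: in-degree(D)=0, level(D)=2, enqueue
  process B: level=1
  process D: level=2
All levels: A:1, B:1, C:0, D:2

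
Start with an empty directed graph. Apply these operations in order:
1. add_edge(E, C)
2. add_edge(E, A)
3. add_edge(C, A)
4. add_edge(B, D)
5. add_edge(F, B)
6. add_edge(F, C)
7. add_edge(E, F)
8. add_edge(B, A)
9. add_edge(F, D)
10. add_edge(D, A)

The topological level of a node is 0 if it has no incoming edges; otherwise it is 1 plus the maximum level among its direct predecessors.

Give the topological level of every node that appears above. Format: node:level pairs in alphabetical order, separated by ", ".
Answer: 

Answer: A:4, B:2, C:2, D:3, E:0, F:1

Derivation:
Op 1: add_edge(E, C). Edges now: 1
Op 2: add_edge(E, A). Edges now: 2
Op 3: add_edge(C, A). Edges now: 3
Op 4: add_edge(B, D). Edges now: 4
Op 5: add_edge(F, B). Edges now: 5
Op 6: add_edge(F, C). Edges now: 6
Op 7: add_edge(E, F). Edges now: 7
Op 8: add_edge(B, A). Edges now: 8
Op 9: add_edge(F, D). Edges now: 9
Op 10: add_edge(D, A). Edges now: 10
Compute levels (Kahn BFS):
  sources (in-degree 0): E
  process E: level=0
    E->A: in-degree(A)=3, level(A)>=1
    E->C: in-degree(C)=1, level(C)>=1
    E->F: in-degree(F)=0, level(F)=1, enqueue
  process F: level=1
    F->B: in-degree(B)=0, level(B)=2, enqueue
    F->C: in-degree(C)=0, level(C)=2, enqueue
    F->D: in-degree(D)=1, level(D)>=2
  process B: level=2
    B->A: in-degree(A)=2, level(A)>=3
    B->D: in-degree(D)=0, level(D)=3, enqueue
  process C: level=2
    C->A: in-degree(A)=1, level(A)>=3
  process D: level=3
    D->A: in-degree(A)=0, level(A)=4, enqueue
  process A: level=4
All levels: A:4, B:2, C:2, D:3, E:0, F:1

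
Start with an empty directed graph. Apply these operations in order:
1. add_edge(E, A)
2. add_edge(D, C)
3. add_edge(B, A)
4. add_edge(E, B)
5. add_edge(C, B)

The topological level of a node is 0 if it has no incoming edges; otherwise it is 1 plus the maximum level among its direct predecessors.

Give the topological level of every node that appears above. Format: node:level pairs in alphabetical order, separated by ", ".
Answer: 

Answer: A:3, B:2, C:1, D:0, E:0

Derivation:
Op 1: add_edge(E, A). Edges now: 1
Op 2: add_edge(D, C). Edges now: 2
Op 3: add_edge(B, A). Edges now: 3
Op 4: add_edge(E, B). Edges now: 4
Op 5: add_edge(C, B). Edges now: 5
Compute levels (Kahn BFS):
  sources (in-degree 0): D, E
  process D: level=0
    D->C: in-degree(C)=0, level(C)=1, enqueue
  process E: level=0
    E->A: in-degree(A)=1, level(A)>=1
    E->B: in-degree(B)=1, level(B)>=1
  process C: level=1
    C->B: in-degree(B)=0, level(B)=2, enqueue
  process B: level=2
    B->A: in-degree(A)=0, level(A)=3, enqueue
  process A: level=3
All levels: A:3, B:2, C:1, D:0, E:0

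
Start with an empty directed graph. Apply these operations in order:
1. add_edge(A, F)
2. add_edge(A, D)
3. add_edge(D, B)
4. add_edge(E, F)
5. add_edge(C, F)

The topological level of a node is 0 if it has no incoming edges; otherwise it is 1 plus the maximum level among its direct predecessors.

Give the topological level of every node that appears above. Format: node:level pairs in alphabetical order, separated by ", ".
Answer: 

Op 1: add_edge(A, F). Edges now: 1
Op 2: add_edge(A, D). Edges now: 2
Op 3: add_edge(D, B). Edges now: 3
Op 4: add_edge(E, F). Edges now: 4
Op 5: add_edge(C, F). Edges now: 5
Compute levels (Kahn BFS):
  sources (in-degree 0): A, C, E
  process A: level=0
    A->D: in-degree(D)=0, level(D)=1, enqueue
    A->F: in-degree(F)=2, level(F)>=1
  process C: level=0
    C->F: in-degree(F)=1, level(F)>=1
  process E: level=0
    E->F: in-degree(F)=0, level(F)=1, enqueue
  process D: level=1
    D->B: in-degree(B)=0, level(B)=2, enqueue
  process F: level=1
  process B: level=2
All levels: A:0, B:2, C:0, D:1, E:0, F:1

Answer: A:0, B:2, C:0, D:1, E:0, F:1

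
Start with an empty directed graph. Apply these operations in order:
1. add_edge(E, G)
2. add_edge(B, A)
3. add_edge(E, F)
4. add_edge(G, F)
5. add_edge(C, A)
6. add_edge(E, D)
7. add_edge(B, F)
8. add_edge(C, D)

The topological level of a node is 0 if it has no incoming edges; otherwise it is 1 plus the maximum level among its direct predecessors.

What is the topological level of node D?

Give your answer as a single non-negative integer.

Op 1: add_edge(E, G). Edges now: 1
Op 2: add_edge(B, A). Edges now: 2
Op 3: add_edge(E, F). Edges now: 3
Op 4: add_edge(G, F). Edges now: 4
Op 5: add_edge(C, A). Edges now: 5
Op 6: add_edge(E, D). Edges now: 6
Op 7: add_edge(B, F). Edges now: 7
Op 8: add_edge(C, D). Edges now: 8
Compute levels (Kahn BFS):
  sources (in-degree 0): B, C, E
  process B: level=0
    B->A: in-degree(A)=1, level(A)>=1
    B->F: in-degree(F)=2, level(F)>=1
  process C: level=0
    C->A: in-degree(A)=0, level(A)=1, enqueue
    C->D: in-degree(D)=1, level(D)>=1
  process E: level=0
    E->D: in-degree(D)=0, level(D)=1, enqueue
    E->F: in-degree(F)=1, level(F)>=1
    E->G: in-degree(G)=0, level(G)=1, enqueue
  process A: level=1
  process D: level=1
  process G: level=1
    G->F: in-degree(F)=0, level(F)=2, enqueue
  process F: level=2
All levels: A:1, B:0, C:0, D:1, E:0, F:2, G:1
level(D) = 1

Answer: 1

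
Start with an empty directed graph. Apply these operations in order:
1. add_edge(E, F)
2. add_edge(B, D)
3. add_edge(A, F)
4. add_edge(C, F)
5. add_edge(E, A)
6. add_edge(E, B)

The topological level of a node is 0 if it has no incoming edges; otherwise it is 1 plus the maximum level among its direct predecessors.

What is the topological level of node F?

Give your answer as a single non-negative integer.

Answer: 2

Derivation:
Op 1: add_edge(E, F). Edges now: 1
Op 2: add_edge(B, D). Edges now: 2
Op 3: add_edge(A, F). Edges now: 3
Op 4: add_edge(C, F). Edges now: 4
Op 5: add_edge(E, A). Edges now: 5
Op 6: add_edge(E, B). Edges now: 6
Compute levels (Kahn BFS):
  sources (in-degree 0): C, E
  process C: level=0
    C->F: in-degree(F)=2, level(F)>=1
  process E: level=0
    E->A: in-degree(A)=0, level(A)=1, enqueue
    E->B: in-degree(B)=0, level(B)=1, enqueue
    E->F: in-degree(F)=1, level(F)>=1
  process A: level=1
    A->F: in-degree(F)=0, level(F)=2, enqueue
  process B: level=1
    B->D: in-degree(D)=0, level(D)=2, enqueue
  process F: level=2
  process D: level=2
All levels: A:1, B:1, C:0, D:2, E:0, F:2
level(F) = 2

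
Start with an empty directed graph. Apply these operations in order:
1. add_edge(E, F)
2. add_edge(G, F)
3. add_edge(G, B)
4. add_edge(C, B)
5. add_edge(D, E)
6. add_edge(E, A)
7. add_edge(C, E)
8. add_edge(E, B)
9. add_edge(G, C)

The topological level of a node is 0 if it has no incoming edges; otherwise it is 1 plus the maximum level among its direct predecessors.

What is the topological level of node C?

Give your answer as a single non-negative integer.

Answer: 1

Derivation:
Op 1: add_edge(E, F). Edges now: 1
Op 2: add_edge(G, F). Edges now: 2
Op 3: add_edge(G, B). Edges now: 3
Op 4: add_edge(C, B). Edges now: 4
Op 5: add_edge(D, E). Edges now: 5
Op 6: add_edge(E, A). Edges now: 6
Op 7: add_edge(C, E). Edges now: 7
Op 8: add_edge(E, B). Edges now: 8
Op 9: add_edge(G, C). Edges now: 9
Compute levels (Kahn BFS):
  sources (in-degree 0): D, G
  process D: level=0
    D->E: in-degree(E)=1, level(E)>=1
  process G: level=0
    G->B: in-degree(B)=2, level(B)>=1
    G->C: in-degree(C)=0, level(C)=1, enqueue
    G->F: in-degree(F)=1, level(F)>=1
  process C: level=1
    C->B: in-degree(B)=1, level(B)>=2
    C->E: in-degree(E)=0, level(E)=2, enqueue
  process E: level=2
    E->A: in-degree(A)=0, level(A)=3, enqueue
    E->B: in-degree(B)=0, level(B)=3, enqueue
    E->F: in-degree(F)=0, level(F)=3, enqueue
  process A: level=3
  process B: level=3
  process F: level=3
All levels: A:3, B:3, C:1, D:0, E:2, F:3, G:0
level(C) = 1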